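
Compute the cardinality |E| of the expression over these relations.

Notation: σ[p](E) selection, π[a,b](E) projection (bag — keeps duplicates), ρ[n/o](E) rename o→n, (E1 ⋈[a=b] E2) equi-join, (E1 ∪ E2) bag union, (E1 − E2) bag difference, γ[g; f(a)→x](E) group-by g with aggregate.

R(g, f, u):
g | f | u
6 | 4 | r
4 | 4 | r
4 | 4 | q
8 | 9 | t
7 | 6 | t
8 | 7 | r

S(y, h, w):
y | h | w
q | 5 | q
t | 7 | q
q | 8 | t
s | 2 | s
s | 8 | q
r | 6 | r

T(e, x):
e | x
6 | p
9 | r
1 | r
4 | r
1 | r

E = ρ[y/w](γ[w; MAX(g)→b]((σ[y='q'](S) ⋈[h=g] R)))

Stepwise |·|:
  S → 6
  σ[y='q'](S) → 2
  R → 6
  (σ[y='q'](S) ⋈[h=g] R) → 2
  γ[w; MAX(g)→b]((σ[y='q'](S) ⋈[h=g] R)) → 1
  ρ[y/w](γ[w; MAX(g)→b]((σ[y='q'](S) ⋈[h=g] R))) → 1

|E| = 1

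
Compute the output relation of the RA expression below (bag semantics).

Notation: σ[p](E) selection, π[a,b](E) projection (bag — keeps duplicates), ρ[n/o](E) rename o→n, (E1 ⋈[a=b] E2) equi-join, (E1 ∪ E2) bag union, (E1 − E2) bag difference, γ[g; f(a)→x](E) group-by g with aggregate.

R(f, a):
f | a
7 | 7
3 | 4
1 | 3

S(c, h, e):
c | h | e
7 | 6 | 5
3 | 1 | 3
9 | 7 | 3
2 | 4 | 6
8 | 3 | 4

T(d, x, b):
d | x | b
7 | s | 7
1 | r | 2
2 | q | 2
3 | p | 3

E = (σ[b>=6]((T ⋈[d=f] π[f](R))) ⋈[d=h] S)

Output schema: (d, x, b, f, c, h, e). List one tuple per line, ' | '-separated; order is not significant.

Row counts bottom-up:
  T → 4
  R → 3
  π[f](R) → 3
  (T ⋈[d=f] π[f](R)) → 3
  σ[b>=6]((T ⋈[d=f] π[f](R))) → 1
  S → 5
  (σ[b>=6]((T ⋈[d=f] π[f](R))) ⋈[d=h] S) → 1

== RESULT ==
d | x | b | f | c | h | e
7 | s | 7 | 7 | 9 | 7 | 3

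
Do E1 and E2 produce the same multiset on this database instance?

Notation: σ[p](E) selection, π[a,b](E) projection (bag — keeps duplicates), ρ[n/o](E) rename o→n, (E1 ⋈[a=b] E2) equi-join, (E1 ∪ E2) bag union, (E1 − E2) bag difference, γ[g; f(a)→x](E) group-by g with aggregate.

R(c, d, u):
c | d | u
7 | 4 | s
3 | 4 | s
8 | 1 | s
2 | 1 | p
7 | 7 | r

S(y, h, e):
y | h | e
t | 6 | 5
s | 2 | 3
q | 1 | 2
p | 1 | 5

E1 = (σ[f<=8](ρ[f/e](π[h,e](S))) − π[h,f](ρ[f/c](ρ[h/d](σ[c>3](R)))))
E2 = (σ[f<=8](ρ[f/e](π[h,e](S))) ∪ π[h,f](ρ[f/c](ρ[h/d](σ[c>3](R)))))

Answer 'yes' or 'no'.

E1 subexpression sizes:
  S → 4
  π[h,e](S) → 4
  ρ[f/e](π[h,e](S)) → 4
  σ[f<=8](ρ[f/e](π[h,e](S))) → 4
  R → 5
  σ[c>3](R) → 3
  ρ[h/d](σ[c>3](R)) → 3
  ρ[f/c](ρ[h/d](σ[c>3](R))) → 3
  π[h,f](ρ[f/c](ρ[h/d](σ[c>3](R)))) → 3
  (σ[f<=8](ρ[f/e](π[h,e](S))) − π[h,f](ρ[f/c](ρ[h/d](σ[c>3](R))))) → 4
E2 subexpression sizes:
  S → 4
  π[h,e](S) → 4
  ρ[f/e](π[h,e](S)) → 4
  σ[f<=8](ρ[f/e](π[h,e](S))) → 4
  R → 5
  σ[c>3](R) → 3
  ρ[h/d](σ[c>3](R)) → 3
  ρ[f/c](ρ[h/d](σ[c>3](R))) → 3
  π[h,f](ρ[f/c](ρ[h/d](σ[c>3](R)))) → 3
  (σ[f<=8](ρ[f/e](π[h,e](S))) ∪ π[h,f](ρ[f/c](ρ[h/d](σ[c>3](R))))) → 7

E1 result:
h | f
1 | 2
1 | 5
2 | 3
6 | 5
E2 result:
h | f
1 | 2
1 | 5
1 | 8
2 | 3
4 | 7
6 | 5
7 | 7
Witness: (7, 7) appears 0× in E1 but 1× in E2.

no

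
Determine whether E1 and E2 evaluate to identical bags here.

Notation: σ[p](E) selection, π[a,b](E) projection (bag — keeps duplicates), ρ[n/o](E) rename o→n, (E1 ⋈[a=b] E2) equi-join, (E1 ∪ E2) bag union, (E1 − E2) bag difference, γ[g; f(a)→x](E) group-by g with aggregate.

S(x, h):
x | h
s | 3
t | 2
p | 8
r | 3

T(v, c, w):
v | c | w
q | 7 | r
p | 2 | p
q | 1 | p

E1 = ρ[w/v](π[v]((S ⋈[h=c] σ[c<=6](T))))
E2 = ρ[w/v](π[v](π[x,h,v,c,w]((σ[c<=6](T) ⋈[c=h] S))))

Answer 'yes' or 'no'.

E1 per-node cardinality:
  S → 4
  T → 3
  σ[c<=6](T) → 2
  (S ⋈[h=c] σ[c<=6](T)) → 1
  π[v]((S ⋈[h=c] σ[c<=6](T))) → 1
  ρ[w/v](π[v]((S ⋈[h=c] σ[c<=6](T)))) → 1
E2 per-node cardinality:
  T → 3
  σ[c<=6](T) → 2
  S → 4
  (σ[c<=6](T) ⋈[c=h] S) → 1
  π[x,h,v,c,w]((σ[c<=6](T) ⋈[c=h] S)) → 1
  π[v](π[x,h,v,c,w]((σ[c<=6](T) ⋈[c=h] S))) → 1
  ρ[w/v](π[v](π[x,h,v,c,w]((σ[c<=6](T) ⋈[c=h] S)))) → 1

E1 and E2 produce the same multiset:
w
p

yes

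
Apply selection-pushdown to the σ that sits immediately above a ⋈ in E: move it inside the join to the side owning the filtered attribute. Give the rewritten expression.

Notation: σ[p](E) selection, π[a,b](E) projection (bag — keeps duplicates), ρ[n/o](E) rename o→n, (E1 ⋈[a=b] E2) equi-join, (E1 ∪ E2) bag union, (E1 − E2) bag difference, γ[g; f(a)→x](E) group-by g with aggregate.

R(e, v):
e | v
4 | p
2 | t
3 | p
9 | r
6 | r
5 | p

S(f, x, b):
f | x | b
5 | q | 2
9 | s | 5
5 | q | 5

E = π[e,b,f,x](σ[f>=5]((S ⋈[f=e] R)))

σ filters on f, owned by the left side.
E' = π[e,b,f,x]((σ[f>=5](S) ⋈[f=e] R))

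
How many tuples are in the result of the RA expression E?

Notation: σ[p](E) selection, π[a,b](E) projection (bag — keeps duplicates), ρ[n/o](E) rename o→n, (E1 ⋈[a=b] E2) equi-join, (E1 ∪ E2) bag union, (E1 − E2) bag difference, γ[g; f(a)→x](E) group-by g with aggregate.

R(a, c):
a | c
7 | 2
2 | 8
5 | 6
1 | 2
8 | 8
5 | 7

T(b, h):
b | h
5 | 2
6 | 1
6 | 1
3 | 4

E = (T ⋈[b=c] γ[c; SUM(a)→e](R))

Row counts bottom-up:
  T → 4
  R → 6
  γ[c; SUM(a)→e](R) → 4
  (T ⋈[b=c] γ[c; SUM(a)→e](R)) → 2

|E| = 2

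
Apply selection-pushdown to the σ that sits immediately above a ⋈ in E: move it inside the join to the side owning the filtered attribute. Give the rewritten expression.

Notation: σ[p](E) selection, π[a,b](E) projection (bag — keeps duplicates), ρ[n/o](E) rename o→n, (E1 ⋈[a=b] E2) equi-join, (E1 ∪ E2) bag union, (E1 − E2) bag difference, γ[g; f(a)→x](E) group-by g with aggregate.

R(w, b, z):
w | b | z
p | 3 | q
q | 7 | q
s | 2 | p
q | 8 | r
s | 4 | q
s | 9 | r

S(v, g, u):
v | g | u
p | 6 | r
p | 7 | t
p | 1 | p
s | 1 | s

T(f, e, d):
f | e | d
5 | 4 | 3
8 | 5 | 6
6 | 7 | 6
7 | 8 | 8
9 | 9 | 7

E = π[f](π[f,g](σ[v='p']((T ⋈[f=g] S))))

σ filters on v, owned by the right side.
E' = π[f](π[f,g]((T ⋈[f=g] σ[v='p'](S))))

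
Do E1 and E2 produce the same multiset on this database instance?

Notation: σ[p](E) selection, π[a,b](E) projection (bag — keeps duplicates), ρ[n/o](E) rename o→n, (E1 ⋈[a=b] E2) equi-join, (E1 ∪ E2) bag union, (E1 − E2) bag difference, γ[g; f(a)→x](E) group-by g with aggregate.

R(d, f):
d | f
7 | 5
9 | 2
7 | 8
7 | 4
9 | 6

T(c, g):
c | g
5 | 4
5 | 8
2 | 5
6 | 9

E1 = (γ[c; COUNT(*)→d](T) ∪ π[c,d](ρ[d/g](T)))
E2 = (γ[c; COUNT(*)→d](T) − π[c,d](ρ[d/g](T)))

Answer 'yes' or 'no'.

E1 per-node cardinality:
  T → 4
  γ[c; COUNT(*)→d](T) → 3
  T → 4
  ρ[d/g](T) → 4
  π[c,d](ρ[d/g](T)) → 4
  (γ[c; COUNT(*)→d](T) ∪ π[c,d](ρ[d/g](T))) → 7
E2 per-node cardinality:
  T → 4
  γ[c; COUNT(*)→d](T) → 3
  T → 4
  ρ[d/g](T) → 4
  π[c,d](ρ[d/g](T)) → 4
  (γ[c; COUNT(*)→d](T) − π[c,d](ρ[d/g](T))) → 3

E1 result:
c | d
2 | 1
2 | 5
5 | 2
5 | 4
5 | 8
6 | 1
6 | 9
E2 result:
c | d
2 | 1
5 | 2
6 | 1
Witness: (5, 8) appears 1× in E1 but 0× in E2.

no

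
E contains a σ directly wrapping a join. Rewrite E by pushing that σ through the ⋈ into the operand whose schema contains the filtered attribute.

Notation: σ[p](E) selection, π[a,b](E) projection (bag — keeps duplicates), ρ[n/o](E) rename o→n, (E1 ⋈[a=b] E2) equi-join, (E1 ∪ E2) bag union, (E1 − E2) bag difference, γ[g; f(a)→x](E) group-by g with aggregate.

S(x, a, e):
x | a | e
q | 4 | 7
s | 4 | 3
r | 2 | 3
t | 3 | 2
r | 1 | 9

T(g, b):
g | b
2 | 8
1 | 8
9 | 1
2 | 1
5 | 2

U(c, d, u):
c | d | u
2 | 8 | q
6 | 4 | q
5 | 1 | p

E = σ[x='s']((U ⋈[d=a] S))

σ filters on x, owned by the right side.
E' = (U ⋈[d=a] σ[x='s'](S))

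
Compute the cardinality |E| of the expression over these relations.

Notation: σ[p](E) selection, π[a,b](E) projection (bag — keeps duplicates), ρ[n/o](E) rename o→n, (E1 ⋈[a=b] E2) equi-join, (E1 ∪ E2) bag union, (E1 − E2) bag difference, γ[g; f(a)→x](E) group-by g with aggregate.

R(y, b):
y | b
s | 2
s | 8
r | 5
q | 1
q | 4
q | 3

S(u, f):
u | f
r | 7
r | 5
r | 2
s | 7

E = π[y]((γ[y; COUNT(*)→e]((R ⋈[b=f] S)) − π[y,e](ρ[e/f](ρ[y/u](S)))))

Per-node cardinality:
  R → 6
  S → 4
  (R ⋈[b=f] S) → 2
  γ[y; COUNT(*)→e]((R ⋈[b=f] S)) → 2
  S → 4
  ρ[y/u](S) → 4
  ρ[e/f](ρ[y/u](S)) → 4
  π[y,e](ρ[e/f](ρ[y/u](S))) → 4
  (γ[y; COUNT(*)→e]((R ⋈[b=f] S)) − π[y,e](ρ[e/f](ρ[y/u](S)))) → 2
  π[y]((γ[y; COUNT(*)→e]((R ⋈[b=f] S)) − π[y,e](ρ[e/f](ρ[y/u](S))))) → 2

|E| = 2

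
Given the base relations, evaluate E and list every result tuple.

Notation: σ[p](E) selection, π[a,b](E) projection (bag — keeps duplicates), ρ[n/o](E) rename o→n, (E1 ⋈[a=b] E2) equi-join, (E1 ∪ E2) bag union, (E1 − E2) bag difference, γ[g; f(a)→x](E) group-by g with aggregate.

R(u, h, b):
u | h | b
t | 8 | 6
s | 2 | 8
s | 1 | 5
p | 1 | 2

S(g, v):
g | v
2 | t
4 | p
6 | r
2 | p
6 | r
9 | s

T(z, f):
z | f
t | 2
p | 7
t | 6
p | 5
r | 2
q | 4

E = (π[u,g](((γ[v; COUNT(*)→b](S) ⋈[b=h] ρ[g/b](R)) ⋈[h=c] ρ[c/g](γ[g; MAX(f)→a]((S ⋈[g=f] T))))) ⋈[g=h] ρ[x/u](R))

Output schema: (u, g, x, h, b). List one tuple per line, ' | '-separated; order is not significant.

Row counts bottom-up:
  S → 6
  γ[v; COUNT(*)→b](S) → 4
  R → 4
  ρ[g/b](R) → 4
  (γ[v; COUNT(*)→b](S) ⋈[b=h] ρ[g/b](R)) → 6
  S → 6
  T → 6
  (S ⋈[g=f] T) → 7
  γ[g; MAX(f)→a]((S ⋈[g=f] T)) → 3
  ρ[c/g](γ[g; MAX(f)→a]((S ⋈[g=f] T))) → 3
  ((γ[v; COUNT(*)→b](S) ⋈[b=h] ρ[g/b](R)) ⋈[h=c] ρ[c/g](γ[g; MAX(f)→a]((S ⋈[g=f] T)))) → 2
  π[u,g](((γ[v; COUNT(*)→b](S) ⋈[b=h] ρ[g/b](R)) ⋈[h=c] ρ[c/g](γ[g; MAX(f)→a]((S ⋈[g=f] T))))) → 2
  R → 4
  ρ[x/u](R) → 4
  (π[u,g](((γ[v; COUNT(*)→b](S) ⋈[b=h] ρ[g/b](R)) ⋈[h=c] ρ[c/g](γ[g; MAX(f)→a]((S ⋈[g=f] T))))) ⋈[g=h] ρ[x/u](R)) → 2

== RESULT ==
u | g | x | h | b
s | 8 | t | 8 | 6
s | 8 | t | 8 | 6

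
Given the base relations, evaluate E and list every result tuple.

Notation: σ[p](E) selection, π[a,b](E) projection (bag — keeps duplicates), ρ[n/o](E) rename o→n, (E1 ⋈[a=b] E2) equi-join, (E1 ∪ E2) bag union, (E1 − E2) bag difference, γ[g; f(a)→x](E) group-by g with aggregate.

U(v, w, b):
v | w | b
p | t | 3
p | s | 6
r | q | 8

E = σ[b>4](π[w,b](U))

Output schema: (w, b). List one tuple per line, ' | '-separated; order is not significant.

Per-node cardinality:
  U → 3
  π[w,b](U) → 3
  σ[b>4](π[w,b](U)) → 2

== RESULT ==
w | b
q | 8
s | 6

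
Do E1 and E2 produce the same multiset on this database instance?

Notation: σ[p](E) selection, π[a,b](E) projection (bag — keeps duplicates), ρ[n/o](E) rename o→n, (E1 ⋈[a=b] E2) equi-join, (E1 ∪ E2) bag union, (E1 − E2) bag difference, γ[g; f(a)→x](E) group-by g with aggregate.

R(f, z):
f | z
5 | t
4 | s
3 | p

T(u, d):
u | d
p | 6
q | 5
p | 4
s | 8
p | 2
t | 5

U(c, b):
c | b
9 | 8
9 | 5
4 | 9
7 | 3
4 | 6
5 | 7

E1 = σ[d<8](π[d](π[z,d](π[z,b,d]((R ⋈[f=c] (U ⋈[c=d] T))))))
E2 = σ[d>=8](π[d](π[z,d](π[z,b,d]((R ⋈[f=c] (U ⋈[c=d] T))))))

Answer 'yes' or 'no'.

E1 per-node cardinality:
  R → 3
  U → 6
  T → 6
  (U ⋈[c=d] T) → 4
  (R ⋈[f=c] (U ⋈[c=d] T)) → 4
  π[z,b,d]((R ⋈[f=c] (U ⋈[c=d] T))) → 4
  π[z,d](π[z,b,d]((R ⋈[f=c] (U ⋈[c=d] T)))) → 4
  π[d](π[z,d](π[z,b,d]((R ⋈[f=c] (U ⋈[c=d] T))))) → 4
  σ[d<8](π[d](π[z,d](π[z,b,d]((R ⋈[f=c] (U ⋈[c=d] T)))))) → 4
E2 per-node cardinality:
  R → 3
  U → 6
  T → 6
  (U ⋈[c=d] T) → 4
  (R ⋈[f=c] (U ⋈[c=d] T)) → 4
  π[z,b,d]((R ⋈[f=c] (U ⋈[c=d] T))) → 4
  π[z,d](π[z,b,d]((R ⋈[f=c] (U ⋈[c=d] T)))) → 4
  π[d](π[z,d](π[z,b,d]((R ⋈[f=c] (U ⋈[c=d] T))))) → 4
  σ[d>=8](π[d](π[z,d](π[z,b,d]((R ⋈[f=c] (U ⋈[c=d] T)))))) → 0

E1 result:
d
4
4
5
5
E2 result:
d
(0 rows)
Witness: (4,) appears 2× in E1 but 0× in E2.

no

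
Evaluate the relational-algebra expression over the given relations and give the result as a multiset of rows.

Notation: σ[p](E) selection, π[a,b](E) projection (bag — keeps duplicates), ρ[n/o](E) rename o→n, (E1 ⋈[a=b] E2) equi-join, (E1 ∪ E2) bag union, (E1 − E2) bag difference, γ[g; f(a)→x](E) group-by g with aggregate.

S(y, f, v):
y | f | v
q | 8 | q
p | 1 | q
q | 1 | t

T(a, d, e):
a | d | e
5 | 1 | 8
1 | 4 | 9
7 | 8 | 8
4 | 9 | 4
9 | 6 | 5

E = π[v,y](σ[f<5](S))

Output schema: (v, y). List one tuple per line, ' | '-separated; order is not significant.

Row counts bottom-up:
  S → 3
  σ[f<5](S) → 2
  π[v,y](σ[f<5](S)) → 2

== RESULT ==
v | y
q | p
t | q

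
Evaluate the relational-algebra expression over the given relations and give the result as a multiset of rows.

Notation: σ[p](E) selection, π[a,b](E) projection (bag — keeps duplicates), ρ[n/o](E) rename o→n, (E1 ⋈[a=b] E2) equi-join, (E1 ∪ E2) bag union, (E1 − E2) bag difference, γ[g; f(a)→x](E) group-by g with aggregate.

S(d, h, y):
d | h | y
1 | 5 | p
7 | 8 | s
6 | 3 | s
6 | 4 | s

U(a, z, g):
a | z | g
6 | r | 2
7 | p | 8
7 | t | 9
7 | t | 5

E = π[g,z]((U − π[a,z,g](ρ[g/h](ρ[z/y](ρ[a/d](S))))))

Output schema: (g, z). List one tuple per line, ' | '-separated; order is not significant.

Stepwise |·|:
  U → 4
  S → 4
  ρ[a/d](S) → 4
  ρ[z/y](ρ[a/d](S)) → 4
  ρ[g/h](ρ[z/y](ρ[a/d](S))) → 4
  π[a,z,g](ρ[g/h](ρ[z/y](ρ[a/d](S)))) → 4
  (U − π[a,z,g](ρ[g/h](ρ[z/y](ρ[a/d](S))))) → 4
  π[g,z]((U − π[a,z,g](ρ[g/h](ρ[z/y](ρ[a/d](S)))))) → 4

== RESULT ==
g | z
2 | r
5 | t
8 | p
9 | t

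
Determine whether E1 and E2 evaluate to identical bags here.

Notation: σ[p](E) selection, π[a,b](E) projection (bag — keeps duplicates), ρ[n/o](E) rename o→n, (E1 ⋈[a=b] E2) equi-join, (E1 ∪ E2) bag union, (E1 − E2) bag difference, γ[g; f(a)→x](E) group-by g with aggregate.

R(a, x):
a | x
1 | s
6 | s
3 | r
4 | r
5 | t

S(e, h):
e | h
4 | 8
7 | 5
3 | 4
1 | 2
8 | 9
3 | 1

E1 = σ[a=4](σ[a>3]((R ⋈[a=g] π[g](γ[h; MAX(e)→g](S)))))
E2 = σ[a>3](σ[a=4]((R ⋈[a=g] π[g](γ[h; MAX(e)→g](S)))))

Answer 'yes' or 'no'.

E1 per-node cardinality:
  R → 5
  S → 6
  γ[h; MAX(e)→g](S) → 6
  π[g](γ[h; MAX(e)→g](S)) → 6
  (R ⋈[a=g] π[g](γ[h; MAX(e)→g](S))) → 4
  σ[a>3]((R ⋈[a=g] π[g](γ[h; MAX(e)→g](S)))) → 1
  σ[a=4](σ[a>3]((R ⋈[a=g] π[g](γ[h; MAX(e)→g](S))))) → 1
E2 per-node cardinality:
  R → 5
  S → 6
  γ[h; MAX(e)→g](S) → 6
  π[g](γ[h; MAX(e)→g](S)) → 6
  (R ⋈[a=g] π[g](γ[h; MAX(e)→g](S))) → 4
  σ[a=4]((R ⋈[a=g] π[g](γ[h; MAX(e)→g](S)))) → 1
  σ[a>3](σ[a=4]((R ⋈[a=g] π[g](γ[h; MAX(e)→g](S))))) → 1

E1 and E2 produce the same multiset:
a | x | g
4 | r | 4

yes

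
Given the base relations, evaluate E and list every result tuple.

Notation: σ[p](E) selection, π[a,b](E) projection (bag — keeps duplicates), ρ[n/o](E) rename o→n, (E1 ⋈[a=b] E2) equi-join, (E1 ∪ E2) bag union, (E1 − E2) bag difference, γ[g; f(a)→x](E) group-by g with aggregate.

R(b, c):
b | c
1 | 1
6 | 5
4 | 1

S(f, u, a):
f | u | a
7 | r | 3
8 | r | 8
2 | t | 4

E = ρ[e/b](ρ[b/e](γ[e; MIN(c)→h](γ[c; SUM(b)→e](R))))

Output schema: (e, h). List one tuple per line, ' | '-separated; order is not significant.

Subexpression sizes:
  R → 3
  γ[c; SUM(b)→e](R) → 2
  γ[e; MIN(c)→h](γ[c; SUM(b)→e](R)) → 2
  ρ[b/e](γ[e; MIN(c)→h](γ[c; SUM(b)→e](R))) → 2
  ρ[e/b](ρ[b/e](γ[e; MIN(c)→h](γ[c; SUM(b)→e](R)))) → 2

== RESULT ==
e | h
5 | 1
6 | 5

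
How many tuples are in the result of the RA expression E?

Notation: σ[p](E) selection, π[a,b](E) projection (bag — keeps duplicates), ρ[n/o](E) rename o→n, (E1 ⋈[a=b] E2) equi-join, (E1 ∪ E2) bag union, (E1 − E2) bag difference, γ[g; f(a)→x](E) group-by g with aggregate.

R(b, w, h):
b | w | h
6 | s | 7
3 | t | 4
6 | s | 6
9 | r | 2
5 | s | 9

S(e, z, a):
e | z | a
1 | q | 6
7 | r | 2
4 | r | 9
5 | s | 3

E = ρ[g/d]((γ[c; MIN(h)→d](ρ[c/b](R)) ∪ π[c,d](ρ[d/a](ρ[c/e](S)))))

Stepwise |·|:
  R → 5
  ρ[c/b](R) → 5
  γ[c; MIN(h)→d](ρ[c/b](R)) → 4
  S → 4
  ρ[c/e](S) → 4
  ρ[d/a](ρ[c/e](S)) → 4
  π[c,d](ρ[d/a](ρ[c/e](S))) → 4
  (γ[c; MIN(h)→d](ρ[c/b](R)) ∪ π[c,d](ρ[d/a](ρ[c/e](S)))) → 8
  ρ[g/d]((γ[c; MIN(h)→d](ρ[c/b](R)) ∪ π[c,d](ρ[d/a](ρ[c/e](S))))) → 8

|E| = 8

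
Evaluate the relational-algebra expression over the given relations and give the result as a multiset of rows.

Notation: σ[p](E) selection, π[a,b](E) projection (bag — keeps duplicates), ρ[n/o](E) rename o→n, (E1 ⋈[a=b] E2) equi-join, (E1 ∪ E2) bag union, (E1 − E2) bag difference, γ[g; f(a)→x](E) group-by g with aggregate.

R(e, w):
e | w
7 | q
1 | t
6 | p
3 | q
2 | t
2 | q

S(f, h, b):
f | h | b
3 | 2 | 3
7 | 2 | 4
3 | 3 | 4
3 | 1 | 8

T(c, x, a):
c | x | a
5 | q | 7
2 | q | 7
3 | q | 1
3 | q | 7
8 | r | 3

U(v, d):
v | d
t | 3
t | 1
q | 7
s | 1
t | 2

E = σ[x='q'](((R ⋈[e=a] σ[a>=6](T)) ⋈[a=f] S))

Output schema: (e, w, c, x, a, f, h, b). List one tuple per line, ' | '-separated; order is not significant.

Row counts bottom-up:
  R → 6
  T → 5
  σ[a>=6](T) → 3
  (R ⋈[e=a] σ[a>=6](T)) → 3
  S → 4
  ((R ⋈[e=a] σ[a>=6](T)) ⋈[a=f] S) → 3
  σ[x='q'](((R ⋈[e=a] σ[a>=6](T)) ⋈[a=f] S)) → 3

== RESULT ==
e | w | c | x | a | f | h | b
7 | q | 2 | q | 7 | 7 | 2 | 4
7 | q | 3 | q | 7 | 7 | 2 | 4
7 | q | 5 | q | 7 | 7 | 2 | 4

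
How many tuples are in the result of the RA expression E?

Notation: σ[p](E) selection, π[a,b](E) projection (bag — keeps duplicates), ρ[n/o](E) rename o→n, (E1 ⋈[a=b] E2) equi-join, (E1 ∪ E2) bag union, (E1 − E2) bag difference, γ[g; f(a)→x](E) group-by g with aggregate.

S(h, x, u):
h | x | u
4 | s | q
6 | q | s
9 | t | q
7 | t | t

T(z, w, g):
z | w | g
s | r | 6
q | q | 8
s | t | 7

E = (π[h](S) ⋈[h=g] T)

Per-node cardinality:
  S → 4
  π[h](S) → 4
  T → 3
  (π[h](S) ⋈[h=g] T) → 2

|E| = 2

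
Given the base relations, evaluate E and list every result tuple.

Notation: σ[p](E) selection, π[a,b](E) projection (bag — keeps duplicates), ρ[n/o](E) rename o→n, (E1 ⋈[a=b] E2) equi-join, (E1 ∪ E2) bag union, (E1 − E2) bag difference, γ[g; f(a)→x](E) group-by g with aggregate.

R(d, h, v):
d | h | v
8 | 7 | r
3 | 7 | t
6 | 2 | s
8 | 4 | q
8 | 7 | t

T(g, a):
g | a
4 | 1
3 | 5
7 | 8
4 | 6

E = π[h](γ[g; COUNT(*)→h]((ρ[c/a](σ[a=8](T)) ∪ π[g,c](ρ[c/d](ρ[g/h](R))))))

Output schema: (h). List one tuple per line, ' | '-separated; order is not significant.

Row counts bottom-up:
  T → 4
  σ[a=8](T) → 1
  ρ[c/a](σ[a=8](T)) → 1
  R → 5
  ρ[g/h](R) → 5
  ρ[c/d](ρ[g/h](R)) → 5
  π[g,c](ρ[c/d](ρ[g/h](R))) → 5
  (ρ[c/a](σ[a=8](T)) ∪ π[g,c](ρ[c/d](ρ[g/h](R)))) → 6
  γ[g; COUNT(*)→h]((ρ[c/a](σ[a=8](T)) ∪ π[g,c](ρ[c/d](ρ[g/h](R))))) → 3
  π[h](γ[g; COUNT(*)→h]((ρ[c/a](σ[a=8](T)) ∪ π[g,c](ρ[c/d](ρ[g/h](R)))))) → 3

== RESULT ==
h
1
1
4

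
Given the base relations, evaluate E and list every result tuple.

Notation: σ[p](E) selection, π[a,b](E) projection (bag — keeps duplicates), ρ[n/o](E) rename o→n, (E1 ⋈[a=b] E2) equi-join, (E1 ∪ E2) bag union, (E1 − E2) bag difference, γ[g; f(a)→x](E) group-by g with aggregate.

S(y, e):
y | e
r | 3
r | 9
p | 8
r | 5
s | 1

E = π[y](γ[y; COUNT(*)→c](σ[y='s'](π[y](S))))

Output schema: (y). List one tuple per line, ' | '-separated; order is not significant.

Stepwise |·|:
  S → 5
  π[y](S) → 5
  σ[y='s'](π[y](S)) → 1
  γ[y; COUNT(*)→c](σ[y='s'](π[y](S))) → 1
  π[y](γ[y; COUNT(*)→c](σ[y='s'](π[y](S)))) → 1

== RESULT ==
y
s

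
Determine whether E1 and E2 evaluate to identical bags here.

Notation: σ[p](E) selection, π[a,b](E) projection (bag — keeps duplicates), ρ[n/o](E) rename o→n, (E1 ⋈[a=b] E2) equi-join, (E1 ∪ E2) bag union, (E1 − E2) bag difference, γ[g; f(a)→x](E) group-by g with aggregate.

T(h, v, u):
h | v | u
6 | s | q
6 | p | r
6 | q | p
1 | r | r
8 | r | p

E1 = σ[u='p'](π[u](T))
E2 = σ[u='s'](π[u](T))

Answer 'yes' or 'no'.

E1 per-node cardinality:
  T → 5
  π[u](T) → 5
  σ[u='p'](π[u](T)) → 2
E2 per-node cardinality:
  T → 5
  π[u](T) → 5
  σ[u='s'](π[u](T)) → 0

E1 result:
u
p
p
E2 result:
u
(0 rows)
Witness: ('p',) appears 2× in E1 but 0× in E2.

no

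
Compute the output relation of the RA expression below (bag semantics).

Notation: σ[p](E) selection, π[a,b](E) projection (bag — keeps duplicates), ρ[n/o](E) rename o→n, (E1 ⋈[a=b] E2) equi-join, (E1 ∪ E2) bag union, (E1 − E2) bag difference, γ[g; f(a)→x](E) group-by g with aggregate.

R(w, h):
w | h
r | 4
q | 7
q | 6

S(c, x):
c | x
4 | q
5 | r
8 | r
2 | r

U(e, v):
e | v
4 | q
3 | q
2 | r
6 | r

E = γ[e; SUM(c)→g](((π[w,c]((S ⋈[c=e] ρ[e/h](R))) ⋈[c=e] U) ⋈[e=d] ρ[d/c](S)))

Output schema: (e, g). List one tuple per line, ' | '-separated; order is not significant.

Per-node cardinality:
  S → 4
  R → 3
  ρ[e/h](R) → 3
  (S ⋈[c=e] ρ[e/h](R)) → 1
  π[w,c]((S ⋈[c=e] ρ[e/h](R))) → 1
  U → 4
  (π[w,c]((S ⋈[c=e] ρ[e/h](R))) ⋈[c=e] U) → 1
  S → 4
  ρ[d/c](S) → 4
  ((π[w,c]((S ⋈[c=e] ρ[e/h](R))) ⋈[c=e] U) ⋈[e=d] ρ[d/c](S)) → 1
  γ[e; SUM(c)→g](((π[w,c]((S ⋈[c=e] ρ[e/h](R))) ⋈[c=e] U) ⋈[e=d] ρ[d/c](S))) → 1

== RESULT ==
e | g
4 | 4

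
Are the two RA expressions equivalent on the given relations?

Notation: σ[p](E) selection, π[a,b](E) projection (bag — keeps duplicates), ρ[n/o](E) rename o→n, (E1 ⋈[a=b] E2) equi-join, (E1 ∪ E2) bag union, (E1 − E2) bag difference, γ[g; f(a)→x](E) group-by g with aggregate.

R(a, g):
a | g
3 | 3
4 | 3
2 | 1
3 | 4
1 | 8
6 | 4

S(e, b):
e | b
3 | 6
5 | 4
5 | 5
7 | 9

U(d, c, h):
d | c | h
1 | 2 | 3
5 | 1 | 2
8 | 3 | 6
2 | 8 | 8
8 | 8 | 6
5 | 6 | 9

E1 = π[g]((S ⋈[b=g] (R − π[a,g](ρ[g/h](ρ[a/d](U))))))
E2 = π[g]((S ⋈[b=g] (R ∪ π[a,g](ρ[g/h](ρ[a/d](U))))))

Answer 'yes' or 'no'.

E1 subexpression sizes:
  S → 4
  R → 6
  U → 6
  ρ[a/d](U) → 6
  ρ[g/h](ρ[a/d](U)) → 6
  π[a,g](ρ[g/h](ρ[a/d](U))) → 6
  (R − π[a,g](ρ[g/h](ρ[a/d](U)))) → 6
  (S ⋈[b=g] (R − π[a,g](ρ[g/h](ρ[a/d](U))))) → 2
  π[g]((S ⋈[b=g] (R − π[a,g](ρ[g/h](ρ[a/d](U)))))) → 2
E2 subexpression sizes:
  S → 4
  R → 6
  U → 6
  ρ[a/d](U) → 6
  ρ[g/h](ρ[a/d](U)) → 6
  π[a,g](ρ[g/h](ρ[a/d](U))) → 6
  (R ∪ π[a,g](ρ[g/h](ρ[a/d](U)))) → 12
  (S ⋈[b=g] (R ∪ π[a,g](ρ[g/h](ρ[a/d](U))))) → 5
  π[g]((S ⋈[b=g] (R ∪ π[a,g](ρ[g/h](ρ[a/d](U)))))) → 5

E1 result:
g
4
4
E2 result:
g
4
4
6
6
9
Witness: (6,) appears 0× in E1 but 2× in E2.

no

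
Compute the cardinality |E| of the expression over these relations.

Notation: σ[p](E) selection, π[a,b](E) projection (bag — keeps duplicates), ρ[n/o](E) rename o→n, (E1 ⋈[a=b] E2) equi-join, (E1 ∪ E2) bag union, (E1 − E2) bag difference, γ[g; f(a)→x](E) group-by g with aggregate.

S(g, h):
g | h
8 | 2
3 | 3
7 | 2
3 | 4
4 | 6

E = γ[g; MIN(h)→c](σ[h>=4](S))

Subexpression sizes:
  S → 5
  σ[h>=4](S) → 2
  γ[g; MIN(h)→c](σ[h>=4](S)) → 2

|E| = 2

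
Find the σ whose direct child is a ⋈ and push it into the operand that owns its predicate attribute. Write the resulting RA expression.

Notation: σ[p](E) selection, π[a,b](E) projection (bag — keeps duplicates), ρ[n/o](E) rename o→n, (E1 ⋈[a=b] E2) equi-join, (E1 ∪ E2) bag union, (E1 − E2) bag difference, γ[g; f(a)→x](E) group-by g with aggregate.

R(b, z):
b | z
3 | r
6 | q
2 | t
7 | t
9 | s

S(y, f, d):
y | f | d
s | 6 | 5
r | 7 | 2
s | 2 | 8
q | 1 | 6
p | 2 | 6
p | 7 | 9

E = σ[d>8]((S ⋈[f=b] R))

σ filters on d, owned by the left side.
E' = (σ[d>8](S) ⋈[f=b] R)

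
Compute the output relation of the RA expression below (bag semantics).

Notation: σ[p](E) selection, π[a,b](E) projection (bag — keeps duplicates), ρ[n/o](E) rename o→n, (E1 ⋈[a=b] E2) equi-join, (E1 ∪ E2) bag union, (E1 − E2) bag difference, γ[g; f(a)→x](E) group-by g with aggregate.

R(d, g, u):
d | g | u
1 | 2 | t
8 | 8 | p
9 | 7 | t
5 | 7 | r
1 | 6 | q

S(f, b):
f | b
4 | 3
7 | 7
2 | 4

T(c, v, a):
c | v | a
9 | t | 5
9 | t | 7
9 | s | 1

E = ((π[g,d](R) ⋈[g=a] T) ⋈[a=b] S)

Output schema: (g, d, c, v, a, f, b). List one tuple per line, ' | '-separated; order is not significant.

Row counts bottom-up:
  R → 5
  π[g,d](R) → 5
  T → 3
  (π[g,d](R) ⋈[g=a] T) → 2
  S → 3
  ((π[g,d](R) ⋈[g=a] T) ⋈[a=b] S) → 2

== RESULT ==
g | d | c | v | a | f | b
7 | 5 | 9 | t | 7 | 7 | 7
7 | 9 | 9 | t | 7 | 7 | 7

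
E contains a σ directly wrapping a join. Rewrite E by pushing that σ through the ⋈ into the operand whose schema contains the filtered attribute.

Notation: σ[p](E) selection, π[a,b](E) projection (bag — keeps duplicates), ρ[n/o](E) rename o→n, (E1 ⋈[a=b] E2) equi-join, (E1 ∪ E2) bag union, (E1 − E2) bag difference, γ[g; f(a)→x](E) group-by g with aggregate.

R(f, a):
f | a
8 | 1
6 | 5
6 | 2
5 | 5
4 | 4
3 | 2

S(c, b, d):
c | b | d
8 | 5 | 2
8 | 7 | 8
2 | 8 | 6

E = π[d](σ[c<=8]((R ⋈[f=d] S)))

σ filters on c, owned by the right side.
E' = π[d]((R ⋈[f=d] σ[c<=8](S)))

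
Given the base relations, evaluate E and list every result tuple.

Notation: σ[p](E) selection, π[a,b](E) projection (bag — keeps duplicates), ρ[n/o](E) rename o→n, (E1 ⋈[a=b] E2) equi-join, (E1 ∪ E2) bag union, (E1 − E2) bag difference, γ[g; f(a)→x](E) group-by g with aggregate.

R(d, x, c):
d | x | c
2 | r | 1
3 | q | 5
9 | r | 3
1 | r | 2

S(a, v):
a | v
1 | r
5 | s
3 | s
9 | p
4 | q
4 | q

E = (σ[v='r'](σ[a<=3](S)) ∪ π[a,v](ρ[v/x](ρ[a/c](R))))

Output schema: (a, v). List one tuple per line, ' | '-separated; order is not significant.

Subexpression sizes:
  S → 6
  σ[a<=3](S) → 2
  σ[v='r'](σ[a<=3](S)) → 1
  R → 4
  ρ[a/c](R) → 4
  ρ[v/x](ρ[a/c](R)) → 4
  π[a,v](ρ[v/x](ρ[a/c](R))) → 4
  (σ[v='r'](σ[a<=3](S)) ∪ π[a,v](ρ[v/x](ρ[a/c](R)))) → 5

== RESULT ==
a | v
1 | r
1 | r
2 | r
3 | r
5 | q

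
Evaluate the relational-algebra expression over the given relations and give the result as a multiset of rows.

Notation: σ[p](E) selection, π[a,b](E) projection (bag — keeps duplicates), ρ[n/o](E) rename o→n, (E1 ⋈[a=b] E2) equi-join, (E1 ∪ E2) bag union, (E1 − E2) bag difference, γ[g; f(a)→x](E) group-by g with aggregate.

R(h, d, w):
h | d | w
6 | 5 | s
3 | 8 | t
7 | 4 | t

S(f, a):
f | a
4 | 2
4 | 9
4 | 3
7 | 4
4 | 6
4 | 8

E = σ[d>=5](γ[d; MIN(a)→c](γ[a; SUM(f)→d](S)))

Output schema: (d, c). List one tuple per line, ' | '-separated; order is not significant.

Per-node cardinality:
  S → 6
  γ[a; SUM(f)→d](S) → 6
  γ[d; MIN(a)→c](γ[a; SUM(f)→d](S)) → 2
  σ[d>=5](γ[d; MIN(a)→c](γ[a; SUM(f)→d](S))) → 1

== RESULT ==
d | c
7 | 4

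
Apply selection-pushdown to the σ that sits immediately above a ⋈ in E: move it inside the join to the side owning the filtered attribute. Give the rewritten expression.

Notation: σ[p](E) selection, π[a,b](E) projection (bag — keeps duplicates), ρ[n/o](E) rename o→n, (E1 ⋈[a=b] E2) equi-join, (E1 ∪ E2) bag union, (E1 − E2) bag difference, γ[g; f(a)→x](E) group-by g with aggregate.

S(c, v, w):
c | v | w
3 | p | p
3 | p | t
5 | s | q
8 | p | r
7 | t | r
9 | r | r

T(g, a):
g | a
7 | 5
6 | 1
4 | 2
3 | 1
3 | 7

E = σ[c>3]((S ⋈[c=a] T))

σ filters on c, owned by the left side.
E' = (σ[c>3](S) ⋈[c=a] T)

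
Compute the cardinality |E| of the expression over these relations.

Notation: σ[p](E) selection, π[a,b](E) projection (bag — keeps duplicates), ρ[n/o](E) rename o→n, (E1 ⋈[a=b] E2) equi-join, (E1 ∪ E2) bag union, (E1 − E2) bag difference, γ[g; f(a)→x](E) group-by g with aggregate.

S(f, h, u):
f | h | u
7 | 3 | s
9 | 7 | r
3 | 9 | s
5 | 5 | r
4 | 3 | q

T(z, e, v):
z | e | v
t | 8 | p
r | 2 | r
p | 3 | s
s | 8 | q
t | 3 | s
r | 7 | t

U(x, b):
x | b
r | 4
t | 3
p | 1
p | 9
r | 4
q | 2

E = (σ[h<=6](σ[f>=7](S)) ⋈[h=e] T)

Per-node cardinality:
  S → 5
  σ[f>=7](S) → 2
  σ[h<=6](σ[f>=7](S)) → 1
  T → 6
  (σ[h<=6](σ[f>=7](S)) ⋈[h=e] T) → 2

|E| = 2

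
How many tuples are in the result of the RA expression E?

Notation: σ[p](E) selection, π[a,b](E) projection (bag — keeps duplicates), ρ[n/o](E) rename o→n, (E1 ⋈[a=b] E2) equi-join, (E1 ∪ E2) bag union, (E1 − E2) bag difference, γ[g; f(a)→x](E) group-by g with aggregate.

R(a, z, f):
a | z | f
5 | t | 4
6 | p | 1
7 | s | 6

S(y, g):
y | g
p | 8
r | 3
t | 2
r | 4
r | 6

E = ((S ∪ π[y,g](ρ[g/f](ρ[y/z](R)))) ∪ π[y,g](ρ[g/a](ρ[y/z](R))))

Row counts bottom-up:
  S → 5
  R → 3
  ρ[y/z](R) → 3
  ρ[g/f](ρ[y/z](R)) → 3
  π[y,g](ρ[g/f](ρ[y/z](R))) → 3
  (S ∪ π[y,g](ρ[g/f](ρ[y/z](R)))) → 8
  R → 3
  ρ[y/z](R) → 3
  ρ[g/a](ρ[y/z](R)) → 3
  π[y,g](ρ[g/a](ρ[y/z](R))) → 3
  ((S ∪ π[y,g](ρ[g/f](ρ[y/z](R)))) ∪ π[y,g](ρ[g/a](ρ[y/z](R)))) → 11

|E| = 11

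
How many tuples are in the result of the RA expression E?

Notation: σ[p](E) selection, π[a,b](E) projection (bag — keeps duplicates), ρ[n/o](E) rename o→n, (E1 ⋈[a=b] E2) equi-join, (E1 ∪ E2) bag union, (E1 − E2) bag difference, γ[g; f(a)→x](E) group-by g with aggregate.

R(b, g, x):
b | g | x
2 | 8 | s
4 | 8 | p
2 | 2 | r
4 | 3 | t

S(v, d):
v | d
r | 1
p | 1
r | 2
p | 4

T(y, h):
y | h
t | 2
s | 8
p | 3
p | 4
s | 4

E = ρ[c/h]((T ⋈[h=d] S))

Subexpression sizes:
  T → 5
  S → 4
  (T ⋈[h=d] S) → 3
  ρ[c/h]((T ⋈[h=d] S)) → 3

|E| = 3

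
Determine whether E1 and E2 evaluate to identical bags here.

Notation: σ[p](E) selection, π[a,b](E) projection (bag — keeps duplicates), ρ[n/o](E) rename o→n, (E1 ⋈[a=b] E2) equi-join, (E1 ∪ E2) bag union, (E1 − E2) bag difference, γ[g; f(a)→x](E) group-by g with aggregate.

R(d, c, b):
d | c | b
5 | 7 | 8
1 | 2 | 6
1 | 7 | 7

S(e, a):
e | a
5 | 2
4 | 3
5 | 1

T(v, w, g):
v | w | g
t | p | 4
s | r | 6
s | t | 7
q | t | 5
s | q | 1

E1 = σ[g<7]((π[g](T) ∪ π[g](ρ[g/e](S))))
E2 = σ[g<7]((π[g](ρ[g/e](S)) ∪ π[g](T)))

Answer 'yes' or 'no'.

E1 row counts bottom-up:
  T → 5
  π[g](T) → 5
  S → 3
  ρ[g/e](S) → 3
  π[g](ρ[g/e](S)) → 3
  (π[g](T) ∪ π[g](ρ[g/e](S))) → 8
  σ[g<7]((π[g](T) ∪ π[g](ρ[g/e](S)))) → 7
E2 row counts bottom-up:
  S → 3
  ρ[g/e](S) → 3
  π[g](ρ[g/e](S)) → 3
  T → 5
  π[g](T) → 5
  (π[g](ρ[g/e](S)) ∪ π[g](T)) → 8
  σ[g<7]((π[g](ρ[g/e](S)) ∪ π[g](T))) → 7

E1 and E2 produce the same multiset:
g
1
4
4
5
5
5
6

yes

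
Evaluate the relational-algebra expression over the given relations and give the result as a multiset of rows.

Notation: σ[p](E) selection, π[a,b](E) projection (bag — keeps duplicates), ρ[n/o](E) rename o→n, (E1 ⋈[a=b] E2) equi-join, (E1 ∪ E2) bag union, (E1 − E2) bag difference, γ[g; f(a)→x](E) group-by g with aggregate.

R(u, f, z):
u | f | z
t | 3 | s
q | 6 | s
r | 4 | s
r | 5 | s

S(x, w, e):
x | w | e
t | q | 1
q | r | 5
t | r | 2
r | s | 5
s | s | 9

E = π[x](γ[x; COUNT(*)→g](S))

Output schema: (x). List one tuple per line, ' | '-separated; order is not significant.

Row counts bottom-up:
  S → 5
  γ[x; COUNT(*)→g](S) → 4
  π[x](γ[x; COUNT(*)→g](S)) → 4

== RESULT ==
x
q
r
s
t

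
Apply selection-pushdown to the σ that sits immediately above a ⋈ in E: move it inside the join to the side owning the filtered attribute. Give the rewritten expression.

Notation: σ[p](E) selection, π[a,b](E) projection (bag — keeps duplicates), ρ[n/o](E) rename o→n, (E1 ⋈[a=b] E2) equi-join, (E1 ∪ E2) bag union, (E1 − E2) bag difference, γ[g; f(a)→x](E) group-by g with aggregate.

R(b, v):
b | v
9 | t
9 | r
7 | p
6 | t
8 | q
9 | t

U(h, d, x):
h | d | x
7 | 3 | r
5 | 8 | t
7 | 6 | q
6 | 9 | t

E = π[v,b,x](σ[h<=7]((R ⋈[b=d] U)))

σ filters on h, owned by the right side.
E' = π[v,b,x]((R ⋈[b=d] σ[h<=7](U)))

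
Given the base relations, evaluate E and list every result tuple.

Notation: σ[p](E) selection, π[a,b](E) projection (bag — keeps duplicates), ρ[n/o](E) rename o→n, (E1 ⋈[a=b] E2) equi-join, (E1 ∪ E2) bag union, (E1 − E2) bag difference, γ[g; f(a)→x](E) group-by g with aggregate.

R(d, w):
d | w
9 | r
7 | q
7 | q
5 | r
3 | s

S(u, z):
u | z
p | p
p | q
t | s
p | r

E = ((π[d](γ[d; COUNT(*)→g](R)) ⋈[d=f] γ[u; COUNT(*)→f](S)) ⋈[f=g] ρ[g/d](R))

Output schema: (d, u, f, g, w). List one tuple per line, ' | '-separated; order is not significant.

Stepwise |·|:
  R → 5
  γ[d; COUNT(*)→g](R) → 4
  π[d](γ[d; COUNT(*)→g](R)) → 4
  S → 4
  γ[u; COUNT(*)→f](S) → 2
  (π[d](γ[d; COUNT(*)→g](R)) ⋈[d=f] γ[u; COUNT(*)→f](S)) → 1
  R → 5
  ρ[g/d](R) → 5
  ((π[d](γ[d; COUNT(*)→g](R)) ⋈[d=f] γ[u; COUNT(*)→f](S)) ⋈[f=g] ρ[g/d](R)) → 1

== RESULT ==
d | u | f | g | w
3 | p | 3 | 3 | s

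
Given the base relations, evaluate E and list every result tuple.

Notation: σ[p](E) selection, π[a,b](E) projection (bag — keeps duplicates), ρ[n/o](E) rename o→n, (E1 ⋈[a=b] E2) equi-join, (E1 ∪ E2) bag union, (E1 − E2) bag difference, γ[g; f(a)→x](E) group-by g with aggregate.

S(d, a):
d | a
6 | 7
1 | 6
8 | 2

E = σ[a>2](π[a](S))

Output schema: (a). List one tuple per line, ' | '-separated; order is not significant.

Per-node cardinality:
  S → 3
  π[a](S) → 3
  σ[a>2](π[a](S)) → 2

== RESULT ==
a
6
7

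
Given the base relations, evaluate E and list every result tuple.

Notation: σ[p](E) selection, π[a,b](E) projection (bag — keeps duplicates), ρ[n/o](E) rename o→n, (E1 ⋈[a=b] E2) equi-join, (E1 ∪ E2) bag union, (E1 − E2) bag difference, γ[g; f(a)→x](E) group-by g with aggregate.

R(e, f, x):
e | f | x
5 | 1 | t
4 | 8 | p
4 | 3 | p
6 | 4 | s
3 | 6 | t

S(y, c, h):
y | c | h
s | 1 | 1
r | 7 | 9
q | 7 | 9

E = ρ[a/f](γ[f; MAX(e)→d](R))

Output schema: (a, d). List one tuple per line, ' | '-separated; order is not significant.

Stepwise |·|:
  R → 5
  γ[f; MAX(e)→d](R) → 5
  ρ[a/f](γ[f; MAX(e)→d](R)) → 5

== RESULT ==
a | d
1 | 5
3 | 4
4 | 6
6 | 3
8 | 4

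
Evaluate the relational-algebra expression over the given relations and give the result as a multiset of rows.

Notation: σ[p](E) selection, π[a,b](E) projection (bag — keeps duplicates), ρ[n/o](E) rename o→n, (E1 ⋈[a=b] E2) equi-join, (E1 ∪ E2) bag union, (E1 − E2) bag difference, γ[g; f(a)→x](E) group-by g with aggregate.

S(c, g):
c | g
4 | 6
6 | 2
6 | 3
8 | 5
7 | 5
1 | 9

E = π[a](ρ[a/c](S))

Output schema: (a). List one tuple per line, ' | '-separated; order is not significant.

Subexpression sizes:
  S → 6
  ρ[a/c](S) → 6
  π[a](ρ[a/c](S)) → 6

== RESULT ==
a
1
4
6
6
7
8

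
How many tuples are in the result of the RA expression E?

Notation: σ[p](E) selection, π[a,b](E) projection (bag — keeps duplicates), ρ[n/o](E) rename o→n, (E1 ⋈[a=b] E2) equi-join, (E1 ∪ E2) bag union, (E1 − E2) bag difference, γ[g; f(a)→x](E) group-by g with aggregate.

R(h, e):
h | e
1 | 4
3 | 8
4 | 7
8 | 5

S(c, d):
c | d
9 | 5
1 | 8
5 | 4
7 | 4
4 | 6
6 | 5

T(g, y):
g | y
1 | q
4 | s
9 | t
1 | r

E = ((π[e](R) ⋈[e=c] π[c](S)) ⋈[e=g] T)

Row counts bottom-up:
  R → 4
  π[e](R) → 4
  S → 6
  π[c](S) → 6
  (π[e](R) ⋈[e=c] π[c](S)) → 3
  T → 4
  ((π[e](R) ⋈[e=c] π[c](S)) ⋈[e=g] T) → 1

|E| = 1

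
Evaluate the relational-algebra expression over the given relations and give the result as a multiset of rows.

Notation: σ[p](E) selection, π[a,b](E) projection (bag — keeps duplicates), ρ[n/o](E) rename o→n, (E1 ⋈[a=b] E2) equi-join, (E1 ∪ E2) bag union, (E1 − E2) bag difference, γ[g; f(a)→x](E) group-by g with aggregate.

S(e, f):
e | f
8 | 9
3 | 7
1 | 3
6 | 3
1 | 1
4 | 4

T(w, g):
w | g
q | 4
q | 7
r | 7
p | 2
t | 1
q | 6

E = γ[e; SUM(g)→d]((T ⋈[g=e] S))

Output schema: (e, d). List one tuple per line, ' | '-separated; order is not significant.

Row counts bottom-up:
  T → 6
  S → 6
  (T ⋈[g=e] S) → 4
  γ[e; SUM(g)→d]((T ⋈[g=e] S)) → 3

== RESULT ==
e | d
1 | 2
4 | 4
6 | 6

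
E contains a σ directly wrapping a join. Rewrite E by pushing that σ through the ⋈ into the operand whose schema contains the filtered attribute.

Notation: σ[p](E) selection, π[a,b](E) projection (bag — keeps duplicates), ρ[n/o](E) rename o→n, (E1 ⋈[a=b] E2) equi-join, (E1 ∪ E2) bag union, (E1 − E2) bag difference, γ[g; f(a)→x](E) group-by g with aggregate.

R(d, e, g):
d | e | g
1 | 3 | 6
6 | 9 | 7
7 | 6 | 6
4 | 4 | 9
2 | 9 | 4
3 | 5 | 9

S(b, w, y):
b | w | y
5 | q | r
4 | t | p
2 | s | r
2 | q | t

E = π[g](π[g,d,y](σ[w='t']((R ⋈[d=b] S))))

σ filters on w, owned by the right side.
E' = π[g](π[g,d,y]((R ⋈[d=b] σ[w='t'](S))))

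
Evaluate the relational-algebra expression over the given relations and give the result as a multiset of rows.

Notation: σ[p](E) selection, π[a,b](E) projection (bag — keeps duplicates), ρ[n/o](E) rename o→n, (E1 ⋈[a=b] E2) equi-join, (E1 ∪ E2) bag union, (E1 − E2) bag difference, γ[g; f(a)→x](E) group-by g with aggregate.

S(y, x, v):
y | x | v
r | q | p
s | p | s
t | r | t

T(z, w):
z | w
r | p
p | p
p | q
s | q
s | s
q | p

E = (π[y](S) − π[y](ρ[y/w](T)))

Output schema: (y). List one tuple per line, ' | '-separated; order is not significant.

Stepwise |·|:
  S → 3
  π[y](S) → 3
  T → 6
  ρ[y/w](T) → 6
  π[y](ρ[y/w](T)) → 6
  (π[y](S) − π[y](ρ[y/w](T))) → 2

== RESULT ==
y
r
t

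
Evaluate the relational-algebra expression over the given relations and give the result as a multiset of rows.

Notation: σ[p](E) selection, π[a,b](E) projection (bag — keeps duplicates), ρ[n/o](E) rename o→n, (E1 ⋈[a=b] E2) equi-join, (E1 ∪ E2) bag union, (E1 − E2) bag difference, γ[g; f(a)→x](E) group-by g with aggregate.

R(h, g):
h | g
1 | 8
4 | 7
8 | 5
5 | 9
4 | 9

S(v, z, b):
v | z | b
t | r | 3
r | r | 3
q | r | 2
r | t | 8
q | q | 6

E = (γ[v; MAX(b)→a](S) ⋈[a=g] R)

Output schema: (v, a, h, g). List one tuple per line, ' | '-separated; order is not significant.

Stepwise |·|:
  S → 5
  γ[v; MAX(b)→a](S) → 3
  R → 5
  (γ[v; MAX(b)→a](S) ⋈[a=g] R) → 1

== RESULT ==
v | a | h | g
r | 8 | 1 | 8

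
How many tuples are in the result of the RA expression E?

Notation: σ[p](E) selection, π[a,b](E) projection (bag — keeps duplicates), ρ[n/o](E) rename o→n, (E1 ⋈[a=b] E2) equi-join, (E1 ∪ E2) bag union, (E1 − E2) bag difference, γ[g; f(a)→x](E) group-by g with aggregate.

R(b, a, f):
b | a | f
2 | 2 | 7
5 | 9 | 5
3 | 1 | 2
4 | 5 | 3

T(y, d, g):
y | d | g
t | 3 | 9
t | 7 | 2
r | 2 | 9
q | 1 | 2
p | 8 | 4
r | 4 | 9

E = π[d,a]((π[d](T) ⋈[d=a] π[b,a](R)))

Row counts bottom-up:
  T → 6
  π[d](T) → 6
  R → 4
  π[b,a](R) → 4
  (π[d](T) ⋈[d=a] π[b,a](R)) → 2
  π[d,a]((π[d](T) ⋈[d=a] π[b,a](R))) → 2

|E| = 2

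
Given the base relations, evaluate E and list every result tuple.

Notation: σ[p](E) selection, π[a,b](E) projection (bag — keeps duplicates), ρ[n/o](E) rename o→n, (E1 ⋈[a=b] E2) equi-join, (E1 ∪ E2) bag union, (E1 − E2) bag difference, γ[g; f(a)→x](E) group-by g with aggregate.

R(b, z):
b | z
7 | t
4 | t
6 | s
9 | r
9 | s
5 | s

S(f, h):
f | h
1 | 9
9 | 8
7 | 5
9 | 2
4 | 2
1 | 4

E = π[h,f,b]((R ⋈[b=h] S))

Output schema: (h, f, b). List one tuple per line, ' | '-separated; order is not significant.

Stepwise |·|:
  R → 6
  S → 6
  (R ⋈[b=h] S) → 4
  π[h,f,b]((R ⋈[b=h] S)) → 4

== RESULT ==
h | f | b
4 | 1 | 4
5 | 7 | 5
9 | 1 | 9
9 | 1 | 9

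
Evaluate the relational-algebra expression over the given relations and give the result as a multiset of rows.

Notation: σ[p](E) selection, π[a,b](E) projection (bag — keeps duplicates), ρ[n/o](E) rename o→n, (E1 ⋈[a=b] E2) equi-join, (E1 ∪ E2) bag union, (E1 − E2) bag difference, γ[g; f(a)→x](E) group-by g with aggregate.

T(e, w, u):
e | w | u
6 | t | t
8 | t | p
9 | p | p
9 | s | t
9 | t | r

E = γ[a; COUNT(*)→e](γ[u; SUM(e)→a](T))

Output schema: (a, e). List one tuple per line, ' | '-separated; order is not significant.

Subexpression sizes:
  T → 5
  γ[u; SUM(e)→a](T) → 3
  γ[a; COUNT(*)→e](γ[u; SUM(e)→a](T)) → 3

== RESULT ==
a | e
9 | 1
15 | 1
17 | 1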